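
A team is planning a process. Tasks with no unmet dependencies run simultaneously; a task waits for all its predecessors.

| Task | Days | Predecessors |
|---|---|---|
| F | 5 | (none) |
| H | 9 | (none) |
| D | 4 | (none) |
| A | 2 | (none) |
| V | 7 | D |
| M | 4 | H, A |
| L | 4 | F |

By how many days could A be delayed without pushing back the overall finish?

The longest chain is H→M = 9+4 = 13; overall finish 13 days.
Longest path through A: 6 days (earliest finish 2, latest finish 9).
So A can slip 9 − 2 = 7 days.

7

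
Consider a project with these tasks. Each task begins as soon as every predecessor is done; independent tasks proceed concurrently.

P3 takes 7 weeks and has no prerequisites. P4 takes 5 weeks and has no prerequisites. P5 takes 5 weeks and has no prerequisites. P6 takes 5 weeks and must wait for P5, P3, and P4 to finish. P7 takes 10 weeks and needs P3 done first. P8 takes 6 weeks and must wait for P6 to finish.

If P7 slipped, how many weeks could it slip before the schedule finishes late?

1

The longest chain is P3→P6→P8 = 7+5+6 = 18; overall finish 18 weeks.
The longest chain containing P7 totals 17 weeks.
Slack of P7 = 8 − 7 = 1 week.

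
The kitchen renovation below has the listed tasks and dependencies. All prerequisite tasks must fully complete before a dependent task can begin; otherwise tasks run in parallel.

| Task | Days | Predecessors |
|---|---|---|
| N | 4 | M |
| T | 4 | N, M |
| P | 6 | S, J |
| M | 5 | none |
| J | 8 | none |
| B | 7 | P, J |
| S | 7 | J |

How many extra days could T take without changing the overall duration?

Critical path: J→S→P→B = 8+7+6+7 = 28, so the finish is 28 days.
The longest chain containing T totals 13 days.
Slack of T = 24 − 9 = 15 days.

15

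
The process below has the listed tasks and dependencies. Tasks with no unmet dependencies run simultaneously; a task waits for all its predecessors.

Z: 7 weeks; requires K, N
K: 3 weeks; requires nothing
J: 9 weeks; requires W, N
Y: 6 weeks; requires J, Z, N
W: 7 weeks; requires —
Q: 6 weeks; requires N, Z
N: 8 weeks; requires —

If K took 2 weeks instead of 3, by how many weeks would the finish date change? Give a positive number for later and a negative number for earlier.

0

Baseline: N→J→Y = 8+9+6 = 23 → 23 weeks.
K is off the critical path — its longest chain is 16 weeks, giving 7 of slack.
The critical path is still N→J→Y; finish is now 23 weeks.
Change in finish: 23 − 23 = +0 weeks.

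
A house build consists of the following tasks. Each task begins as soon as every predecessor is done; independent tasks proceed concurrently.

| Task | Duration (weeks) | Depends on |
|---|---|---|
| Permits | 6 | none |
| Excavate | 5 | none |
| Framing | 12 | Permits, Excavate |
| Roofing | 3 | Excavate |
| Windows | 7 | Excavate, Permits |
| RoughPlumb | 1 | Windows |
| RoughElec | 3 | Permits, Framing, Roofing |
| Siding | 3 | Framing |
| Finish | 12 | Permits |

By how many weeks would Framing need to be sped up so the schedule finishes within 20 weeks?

1

Current finish: 21 weeks; target: 20.
Framing is on every critical path, so each week cut from Framing cuts the finish by one (this holds down to a finish of 18).
Need 21 − 20 = 1 week off Framing → Framing becomes 11 weeks, finish becomes 20.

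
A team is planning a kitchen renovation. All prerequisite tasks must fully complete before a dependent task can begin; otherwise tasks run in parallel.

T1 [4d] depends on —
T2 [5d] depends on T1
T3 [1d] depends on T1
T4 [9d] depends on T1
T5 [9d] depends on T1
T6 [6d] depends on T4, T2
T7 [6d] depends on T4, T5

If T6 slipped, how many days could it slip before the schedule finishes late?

0

The longest chain is T1→T4→T6 = 4+9+6 = 19; overall finish 19 days.
T6 finishes as early as 19 and must finish by 19.
Slack of T6 = 13 − 13 = 0 days.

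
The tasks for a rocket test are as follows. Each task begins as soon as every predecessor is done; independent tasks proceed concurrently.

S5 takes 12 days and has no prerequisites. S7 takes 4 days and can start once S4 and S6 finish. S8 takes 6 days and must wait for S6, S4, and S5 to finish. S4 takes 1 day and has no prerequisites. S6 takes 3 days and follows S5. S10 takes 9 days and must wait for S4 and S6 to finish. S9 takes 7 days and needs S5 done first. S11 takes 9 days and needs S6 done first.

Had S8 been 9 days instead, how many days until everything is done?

Baseline: S5→S6→S10 = 12+3+9 = 24 → 24 days.
S8 is off the critical path — its longest chain is 21 days, giving 3 of slack.
New critical path: S5→S6→S8 = 12+3+9 = 24 ⇒ 24 days.

24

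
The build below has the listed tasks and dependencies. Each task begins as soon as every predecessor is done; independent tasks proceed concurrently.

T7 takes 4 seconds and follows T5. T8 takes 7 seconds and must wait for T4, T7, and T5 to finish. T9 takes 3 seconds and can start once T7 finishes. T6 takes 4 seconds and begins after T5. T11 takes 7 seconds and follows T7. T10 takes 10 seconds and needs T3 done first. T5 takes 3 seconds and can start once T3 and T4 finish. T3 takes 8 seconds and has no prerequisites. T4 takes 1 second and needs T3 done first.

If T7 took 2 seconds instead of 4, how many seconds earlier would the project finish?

Actual critical path: T3→T4→T5→T7→T8 = 8+1+3+4+7 = 23 ⇒ 23 seconds.
Since T7 is critical, the -2 change carries straight to that chain (now 21 seconds).
That remains the longest chain; total 21 seconds.
Change in finish: 21 − 23 = -2 seconds.

2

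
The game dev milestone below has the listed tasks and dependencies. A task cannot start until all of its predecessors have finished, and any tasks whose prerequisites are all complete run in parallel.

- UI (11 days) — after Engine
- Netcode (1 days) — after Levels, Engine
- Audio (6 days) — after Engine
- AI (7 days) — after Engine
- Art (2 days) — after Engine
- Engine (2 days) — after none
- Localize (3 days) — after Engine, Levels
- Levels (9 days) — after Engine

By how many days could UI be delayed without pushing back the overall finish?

Engine→Levels→Localize = 2+9+3 = 14 sets the makespan at 14 days.
The longest chain containing UI totals 13 days.
Float = 14 − 13 = 1.

1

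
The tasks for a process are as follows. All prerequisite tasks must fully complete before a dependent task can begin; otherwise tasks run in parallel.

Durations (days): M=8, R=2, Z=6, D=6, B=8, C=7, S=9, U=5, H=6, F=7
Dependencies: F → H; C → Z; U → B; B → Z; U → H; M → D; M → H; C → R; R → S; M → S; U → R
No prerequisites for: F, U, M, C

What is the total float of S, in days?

U→B→Z = 5+8+6 = 19 sets the makespan at 19 days.
Longest path through S: 18 days (earliest finish 18, latest finish 19).
Float = 19 − 18 = 1.

1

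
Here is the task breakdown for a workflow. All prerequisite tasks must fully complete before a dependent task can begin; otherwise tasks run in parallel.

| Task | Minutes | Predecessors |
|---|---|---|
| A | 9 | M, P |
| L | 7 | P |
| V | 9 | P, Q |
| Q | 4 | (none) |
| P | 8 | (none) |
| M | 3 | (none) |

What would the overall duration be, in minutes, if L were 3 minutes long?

Critical path before the change: P→A = 8+9 = 17 giving 17 minutes.
L has 2 minutes of float (longest path through it is 15).
No other chain overtakes it, so the finish is 17 minutes.

17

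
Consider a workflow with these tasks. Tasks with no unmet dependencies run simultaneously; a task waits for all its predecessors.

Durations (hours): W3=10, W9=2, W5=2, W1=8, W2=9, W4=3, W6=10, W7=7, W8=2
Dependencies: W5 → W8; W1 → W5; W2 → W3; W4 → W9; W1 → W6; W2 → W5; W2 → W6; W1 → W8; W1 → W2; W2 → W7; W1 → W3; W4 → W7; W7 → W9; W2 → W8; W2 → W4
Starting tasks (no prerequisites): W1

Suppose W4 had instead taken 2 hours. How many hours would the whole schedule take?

28

Critical path before the change: W1→W2→W4→W7→W9 = 8+9+3+7+2 = 29 giving 29 hours.
W4 is on the critical path; changing it to 2 makes that path 28 hours.
That remains the longest chain; total 28 hours.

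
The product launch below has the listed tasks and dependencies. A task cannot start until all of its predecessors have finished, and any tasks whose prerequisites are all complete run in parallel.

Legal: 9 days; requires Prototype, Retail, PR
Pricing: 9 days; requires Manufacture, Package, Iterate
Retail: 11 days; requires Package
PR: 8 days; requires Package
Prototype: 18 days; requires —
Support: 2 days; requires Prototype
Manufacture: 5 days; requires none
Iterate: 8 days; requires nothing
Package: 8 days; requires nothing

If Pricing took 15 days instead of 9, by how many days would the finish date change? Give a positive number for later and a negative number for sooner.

0

Critical path before the change: Package→Retail→Legal = 8+11+9 = 28 giving 28 days.
Pricing has 11 days of float (longest path through it is 17).
No other chain overtakes it, so the finish is 28 days.
Change in finish: 28 − 28 = +0 days.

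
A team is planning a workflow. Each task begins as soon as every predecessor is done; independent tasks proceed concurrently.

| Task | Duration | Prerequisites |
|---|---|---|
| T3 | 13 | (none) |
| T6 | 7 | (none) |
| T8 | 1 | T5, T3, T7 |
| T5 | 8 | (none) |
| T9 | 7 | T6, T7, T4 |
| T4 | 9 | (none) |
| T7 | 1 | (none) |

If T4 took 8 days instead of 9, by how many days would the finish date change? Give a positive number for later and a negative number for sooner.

-1

The binding path is T4→T9 = 9+7 = 16; finish at 16 days.
T4 lies on that path, so at 8 days the path becomes 15 days.
No other chain overtakes it, so the finish is 15 days.
Change in finish: 15 − 16 = -1 days.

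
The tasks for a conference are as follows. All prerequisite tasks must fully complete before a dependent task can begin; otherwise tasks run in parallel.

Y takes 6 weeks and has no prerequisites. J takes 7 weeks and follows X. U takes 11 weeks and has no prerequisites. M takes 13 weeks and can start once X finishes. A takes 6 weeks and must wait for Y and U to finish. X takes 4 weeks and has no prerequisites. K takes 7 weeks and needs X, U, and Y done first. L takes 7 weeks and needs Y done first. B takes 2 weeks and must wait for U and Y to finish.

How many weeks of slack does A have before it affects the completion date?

The longest chain is U→K = 11+7 = 18; overall finish 18 weeks.
A finishes as early as 17 and must finish by 18.
Slack of A = 12 − 11 = 1 week.

1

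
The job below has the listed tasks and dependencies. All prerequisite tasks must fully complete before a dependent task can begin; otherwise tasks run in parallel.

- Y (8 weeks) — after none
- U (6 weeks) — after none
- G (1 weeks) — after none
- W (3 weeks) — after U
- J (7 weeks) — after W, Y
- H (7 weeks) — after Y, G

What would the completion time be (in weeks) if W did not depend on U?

With the dependency in place, U→W→J = 6+3+7 = 16 sets the finish at 16 weeks.
Without U→W, W's earliest start moves from 6 to 0.
The longest chain is now Y→J = 8+7 = 15, so the plan takes 15 weeks.

15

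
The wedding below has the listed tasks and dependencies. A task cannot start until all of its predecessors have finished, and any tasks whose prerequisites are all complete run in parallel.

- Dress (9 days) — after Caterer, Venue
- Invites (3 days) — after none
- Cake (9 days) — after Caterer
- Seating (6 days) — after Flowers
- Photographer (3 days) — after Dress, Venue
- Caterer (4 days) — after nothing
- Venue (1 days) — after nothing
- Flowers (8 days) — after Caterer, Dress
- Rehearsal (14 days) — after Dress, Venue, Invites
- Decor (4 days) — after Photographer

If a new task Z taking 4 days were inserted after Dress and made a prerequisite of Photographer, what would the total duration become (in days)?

Originally the schedule takes 27 days.
With Z inserted, Photographer now waits for max(Dress, Venue, Z).
New critical path: Caterer→Dress→Flowers→Seating = 4+9+8+6 = 27 ⇒ 27 days.

27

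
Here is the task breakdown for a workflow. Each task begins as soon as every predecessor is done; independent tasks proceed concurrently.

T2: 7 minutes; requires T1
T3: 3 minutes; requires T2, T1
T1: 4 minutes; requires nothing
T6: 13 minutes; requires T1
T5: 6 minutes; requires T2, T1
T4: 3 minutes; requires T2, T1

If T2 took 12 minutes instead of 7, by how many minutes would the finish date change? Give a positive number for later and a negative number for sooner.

5

Critical path before the change: T1→T2→T5 = 4+7+6 = 17 giving 17 minutes.
T2 is on the critical path; changing it to 12 makes that path 22 minutes.
No other chain overtakes it, so the finish is 22 minutes.
Change in finish: 22 − 17 = +5 minutes.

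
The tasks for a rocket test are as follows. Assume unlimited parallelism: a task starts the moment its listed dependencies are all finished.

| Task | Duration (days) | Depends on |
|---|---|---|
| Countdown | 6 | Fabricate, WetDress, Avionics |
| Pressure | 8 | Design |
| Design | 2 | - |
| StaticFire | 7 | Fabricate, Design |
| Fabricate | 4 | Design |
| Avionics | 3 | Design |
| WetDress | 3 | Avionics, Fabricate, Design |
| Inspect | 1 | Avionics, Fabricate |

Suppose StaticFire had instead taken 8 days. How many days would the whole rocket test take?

As given, the longest chain is Design→Fabricate→WetDress→Countdown = 2+4+3+6 = 15, so the finish is 15 days.
StaticFire has 2 days of float (longest path through it is 13).
No other chain overtakes it, so the finish is 15 days.

15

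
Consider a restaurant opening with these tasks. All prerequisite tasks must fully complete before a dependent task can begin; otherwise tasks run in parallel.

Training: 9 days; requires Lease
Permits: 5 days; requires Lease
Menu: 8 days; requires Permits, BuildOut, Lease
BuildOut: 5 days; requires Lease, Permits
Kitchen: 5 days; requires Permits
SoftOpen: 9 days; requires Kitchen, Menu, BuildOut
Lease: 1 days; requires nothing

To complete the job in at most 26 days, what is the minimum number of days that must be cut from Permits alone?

2

Current finish: 28 days; target: 26.
Permits is on every critical path, so each day cut from Permits cuts the finish by one (this holds down to a finish of 24).
Need 28 − 26 = 2 days off Permits → Permits becomes 3 days, finish becomes 26.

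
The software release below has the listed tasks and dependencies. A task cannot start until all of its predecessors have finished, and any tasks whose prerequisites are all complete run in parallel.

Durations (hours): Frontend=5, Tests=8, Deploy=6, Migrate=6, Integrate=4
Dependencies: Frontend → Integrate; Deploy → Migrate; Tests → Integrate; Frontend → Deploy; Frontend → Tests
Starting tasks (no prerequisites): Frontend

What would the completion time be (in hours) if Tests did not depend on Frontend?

17

Original critical path: Frontend→Tests→Integrate = 5+8+4 = 17 ⇒ 17 hours.
Without Frontend→Tests, Tests's earliest start moves from 5 to 0.
The longest chain is now Frontend→Deploy→Migrate = 5+6+6 = 17, so the job takes 17 hours.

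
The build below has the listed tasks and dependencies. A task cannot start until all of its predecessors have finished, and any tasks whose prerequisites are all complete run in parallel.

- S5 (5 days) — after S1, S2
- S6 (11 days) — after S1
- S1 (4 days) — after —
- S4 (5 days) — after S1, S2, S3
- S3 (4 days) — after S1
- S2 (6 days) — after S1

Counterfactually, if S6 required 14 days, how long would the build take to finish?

As given, the longest chain is S1→S6 = 4+11 = 15, so the finish is 15 days.
S6 is on the critical path; changing it to 14 makes that path 18 days.
The critical path is still S1→S6; finish is now 18 days.

18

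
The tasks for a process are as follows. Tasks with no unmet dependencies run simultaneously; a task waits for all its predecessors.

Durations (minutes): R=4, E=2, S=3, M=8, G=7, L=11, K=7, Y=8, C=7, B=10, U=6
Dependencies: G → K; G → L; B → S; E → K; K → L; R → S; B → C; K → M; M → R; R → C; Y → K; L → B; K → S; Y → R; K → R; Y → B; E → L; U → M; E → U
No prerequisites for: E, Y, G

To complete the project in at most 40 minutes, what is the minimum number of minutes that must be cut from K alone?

3

Current finish: 43 minutes; target: 40.
K is on every critical path, so each minute cut from K cuts the finish by one (this holds down to a finish of 37).
Need 43 − 40 = 3 minutes off K → K becomes 4 minutes, finish becomes 40.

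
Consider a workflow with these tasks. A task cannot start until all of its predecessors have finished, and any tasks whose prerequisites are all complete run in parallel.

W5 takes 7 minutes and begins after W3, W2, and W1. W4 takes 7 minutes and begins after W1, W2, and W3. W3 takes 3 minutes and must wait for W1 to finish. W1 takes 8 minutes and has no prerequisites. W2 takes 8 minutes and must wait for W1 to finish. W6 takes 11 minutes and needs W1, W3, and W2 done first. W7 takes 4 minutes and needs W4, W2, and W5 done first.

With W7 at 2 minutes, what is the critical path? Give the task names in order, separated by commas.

W1, W2, W6

Actual critical path: W1→W2→W4→W7 = 8+8+7+4 = 27 ⇒ 27 minutes.
W7 lies on that path, so at 2 minutes the path becomes 25 minutes.
New critical path: W1→W2→W6 = 8+8+11 = 27 ⇒ 27 minutes.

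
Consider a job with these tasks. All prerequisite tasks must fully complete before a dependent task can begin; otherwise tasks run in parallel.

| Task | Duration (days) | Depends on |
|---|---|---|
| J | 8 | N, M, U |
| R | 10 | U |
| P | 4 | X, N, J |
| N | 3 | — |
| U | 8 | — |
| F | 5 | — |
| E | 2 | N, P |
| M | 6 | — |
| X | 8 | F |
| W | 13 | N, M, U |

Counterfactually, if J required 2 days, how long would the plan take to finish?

21

The binding path is U→J→P→E = 8+8+4+2 = 22; finish at 22 days.
J is on the critical path; changing it to 2 makes that path 16 days.
The binding chain switches to U→W = 8+13 = 21; finish 21 days.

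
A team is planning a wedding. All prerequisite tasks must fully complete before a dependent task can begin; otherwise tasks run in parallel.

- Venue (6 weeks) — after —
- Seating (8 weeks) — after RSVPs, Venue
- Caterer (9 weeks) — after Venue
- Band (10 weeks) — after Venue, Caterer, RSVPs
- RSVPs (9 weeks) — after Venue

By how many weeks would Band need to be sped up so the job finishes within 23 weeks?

Current finish: 25 weeks; target: 23.
Band is on every critical path, so each week cut from Band cuts the finish by one (this holds down to a finish of 23).
Need 25 − 23 = 2 weeks off Band → Band becomes 8 weeks, finish becomes 23.

2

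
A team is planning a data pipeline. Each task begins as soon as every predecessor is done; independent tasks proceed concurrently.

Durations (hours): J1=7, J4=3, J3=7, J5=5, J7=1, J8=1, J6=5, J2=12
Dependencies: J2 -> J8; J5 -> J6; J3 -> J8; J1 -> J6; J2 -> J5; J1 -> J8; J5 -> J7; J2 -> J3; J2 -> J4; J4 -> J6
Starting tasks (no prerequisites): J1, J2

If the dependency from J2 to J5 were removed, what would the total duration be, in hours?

With the dependency in place, J2→J5→J6 = 12+5+5 = 22 sets the finish at 22 hours.
Without J2→J5, J5's earliest start moves from 12 to 0.
After: J2→J3→J8 = 12+7+1 = 20 → 20 hours.

20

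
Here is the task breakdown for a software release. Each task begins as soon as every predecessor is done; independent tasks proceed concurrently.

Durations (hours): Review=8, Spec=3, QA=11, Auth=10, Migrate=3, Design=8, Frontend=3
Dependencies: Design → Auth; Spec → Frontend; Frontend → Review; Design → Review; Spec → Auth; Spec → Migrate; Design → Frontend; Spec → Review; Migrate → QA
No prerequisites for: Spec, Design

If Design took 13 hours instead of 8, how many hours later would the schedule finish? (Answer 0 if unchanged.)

5

Baseline: Design→Frontend→Review = 8+3+8 = 19 → 19 hours.
Design is on the critical path; changing it to 13 makes that path 24 hours.
The critical path is still Design→Frontend→Review; finish is now 24 hours.
Change in finish: 24 − 19 = +5 hours.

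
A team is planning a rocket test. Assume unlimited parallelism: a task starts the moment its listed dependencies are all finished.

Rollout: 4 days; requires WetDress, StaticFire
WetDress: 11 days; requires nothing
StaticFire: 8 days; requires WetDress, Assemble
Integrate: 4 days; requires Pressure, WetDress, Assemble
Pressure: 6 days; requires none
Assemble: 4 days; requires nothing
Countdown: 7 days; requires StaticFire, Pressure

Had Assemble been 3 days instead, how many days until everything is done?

26

The binding path is WetDress→StaticFire→Countdown = 11+8+7 = 26; finish at 26 days.
Assemble has 7 days of float (longest path through it is 19).
No other chain overtakes it, so the finish is 26 days.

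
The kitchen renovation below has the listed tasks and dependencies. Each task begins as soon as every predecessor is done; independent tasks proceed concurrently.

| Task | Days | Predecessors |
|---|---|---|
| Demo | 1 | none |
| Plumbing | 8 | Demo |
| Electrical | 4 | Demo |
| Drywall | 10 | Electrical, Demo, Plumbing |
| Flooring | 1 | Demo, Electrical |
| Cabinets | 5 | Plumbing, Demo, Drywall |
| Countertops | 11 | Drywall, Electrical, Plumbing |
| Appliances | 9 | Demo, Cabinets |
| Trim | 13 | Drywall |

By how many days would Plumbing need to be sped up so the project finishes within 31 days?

2

Current finish: 33 days; target: 31.
Plumbing is on every critical path, so each day cut from Plumbing cuts the finish by one (this holds down to a finish of 29).
Need 33 − 31 = 2 days off Plumbing → Plumbing becomes 6 days, finish becomes 31.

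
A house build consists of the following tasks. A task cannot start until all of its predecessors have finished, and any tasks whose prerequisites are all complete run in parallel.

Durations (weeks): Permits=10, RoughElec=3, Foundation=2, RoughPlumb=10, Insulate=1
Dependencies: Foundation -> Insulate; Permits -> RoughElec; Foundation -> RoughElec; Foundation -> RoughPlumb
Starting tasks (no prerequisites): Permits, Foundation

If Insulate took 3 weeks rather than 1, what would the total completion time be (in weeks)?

As given, the longest chain is Permits→RoughElec = 10+3 = 13, so the finish is 13 weeks.
The longest path through Insulate is only 3 weeks, so Insulate has float 10.
No other chain overtakes it, so the finish is 13 weeks.

13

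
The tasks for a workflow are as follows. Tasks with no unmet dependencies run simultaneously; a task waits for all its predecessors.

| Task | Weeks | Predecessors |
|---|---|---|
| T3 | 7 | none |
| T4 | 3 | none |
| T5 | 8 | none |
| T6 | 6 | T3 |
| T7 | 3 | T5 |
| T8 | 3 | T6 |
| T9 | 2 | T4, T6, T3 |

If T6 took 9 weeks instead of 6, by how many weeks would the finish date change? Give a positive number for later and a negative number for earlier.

3

As given, the longest chain is T3→T6→T8 = 7+6+3 = 16, so the finish is 16 weeks.
Since T6 is critical, the +3 change carries straight to that chain (now 19 weeks).
No other chain overtakes it, so the finish is 19 weeks.
Change in finish: 19 − 16 = +3 weeks.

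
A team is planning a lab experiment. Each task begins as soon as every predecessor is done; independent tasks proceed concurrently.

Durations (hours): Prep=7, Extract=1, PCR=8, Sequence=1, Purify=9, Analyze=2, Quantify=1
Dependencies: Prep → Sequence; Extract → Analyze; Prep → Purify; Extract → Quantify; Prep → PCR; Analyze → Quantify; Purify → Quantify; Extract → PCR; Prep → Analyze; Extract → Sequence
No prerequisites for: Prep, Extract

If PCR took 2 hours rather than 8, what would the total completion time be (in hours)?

17

Actual critical path: Prep→Purify→Quantify = 7+9+1 = 17 ⇒ 17 hours.
PCR is off the critical path — its longest chain is 15 hours, giving 2 of slack.
No other chain overtakes it, so the finish is 17 hours.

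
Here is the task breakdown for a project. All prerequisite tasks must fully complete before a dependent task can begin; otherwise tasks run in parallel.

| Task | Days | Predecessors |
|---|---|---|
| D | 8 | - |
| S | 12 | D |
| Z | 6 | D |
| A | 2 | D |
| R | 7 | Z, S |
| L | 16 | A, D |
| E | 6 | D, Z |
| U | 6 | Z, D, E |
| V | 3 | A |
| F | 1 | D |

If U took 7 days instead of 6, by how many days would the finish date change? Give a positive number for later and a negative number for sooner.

As given, the longest chain is D→S→R = 8+12+7 = 27, so the finish is 27 days.
U has 1 day of float (longest path through it is 26).
That remains the longest chain; total 27 days.
Change in finish: 27 − 27 = +0 days.

0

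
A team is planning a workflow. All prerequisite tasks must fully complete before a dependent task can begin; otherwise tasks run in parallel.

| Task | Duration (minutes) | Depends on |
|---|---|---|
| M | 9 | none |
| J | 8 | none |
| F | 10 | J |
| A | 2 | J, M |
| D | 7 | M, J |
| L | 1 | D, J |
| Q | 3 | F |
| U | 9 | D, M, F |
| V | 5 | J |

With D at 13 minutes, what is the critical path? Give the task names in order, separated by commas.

Baseline: J→F→U = 8+10+9 = 27 → 27 minutes.
D has 2 minutes of float (longest path through it is 25).
New critical path: M→D→U = 9+13+9 = 31 ⇒ 31 minutes.

M, D, U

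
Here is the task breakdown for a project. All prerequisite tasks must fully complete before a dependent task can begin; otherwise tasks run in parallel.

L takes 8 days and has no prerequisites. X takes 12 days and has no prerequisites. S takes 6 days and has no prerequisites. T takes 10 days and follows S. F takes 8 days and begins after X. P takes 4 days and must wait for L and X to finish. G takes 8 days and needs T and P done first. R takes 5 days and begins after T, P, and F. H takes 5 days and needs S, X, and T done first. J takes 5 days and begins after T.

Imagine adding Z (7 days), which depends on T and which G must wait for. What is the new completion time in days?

Originally the plan takes 25 days.
With Z inserted, G now waits for max(T, P, Z).
New critical path: S→T→Z→G = 6+10+7+8 = 31 ⇒ 31 days.

31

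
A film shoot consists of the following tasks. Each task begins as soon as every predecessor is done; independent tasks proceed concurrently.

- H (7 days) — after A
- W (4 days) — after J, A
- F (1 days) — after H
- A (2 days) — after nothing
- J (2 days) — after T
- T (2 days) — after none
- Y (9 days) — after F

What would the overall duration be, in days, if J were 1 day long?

The binding path is A→H→F→Y = 2+7+1+9 = 19; finish at 19 days.
J has 11 days of float (longest path through it is 8).
No other chain overtakes it, so the finish is 19 days.

19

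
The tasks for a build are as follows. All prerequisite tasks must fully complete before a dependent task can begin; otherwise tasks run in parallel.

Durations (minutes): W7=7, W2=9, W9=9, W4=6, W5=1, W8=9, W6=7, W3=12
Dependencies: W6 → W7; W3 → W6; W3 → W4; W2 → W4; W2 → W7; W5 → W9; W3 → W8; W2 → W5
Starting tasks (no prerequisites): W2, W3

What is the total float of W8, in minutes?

5

Critical path: W3→W6→W7 = 12+7+7 = 26, so the finish is 26 minutes.
The longest chain containing W8 totals 21 minutes.
Slack of W8 = 17 − 12 = 5 minutes.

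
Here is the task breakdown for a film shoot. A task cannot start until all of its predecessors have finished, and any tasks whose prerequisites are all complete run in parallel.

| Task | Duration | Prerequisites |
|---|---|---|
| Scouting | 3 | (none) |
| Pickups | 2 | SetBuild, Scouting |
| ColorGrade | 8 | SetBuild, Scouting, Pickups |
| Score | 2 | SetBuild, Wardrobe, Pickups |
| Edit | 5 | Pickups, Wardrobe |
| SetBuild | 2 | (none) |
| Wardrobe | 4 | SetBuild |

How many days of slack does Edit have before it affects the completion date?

2

Critical path: Scouting→Pickups→ColorGrade = 3+2+8 = 13, so the finish is 13 days.
Longest path through Edit: 11 days (earliest finish 11, latest finish 13).
Slack of Edit = 8 − 6 = 2 days.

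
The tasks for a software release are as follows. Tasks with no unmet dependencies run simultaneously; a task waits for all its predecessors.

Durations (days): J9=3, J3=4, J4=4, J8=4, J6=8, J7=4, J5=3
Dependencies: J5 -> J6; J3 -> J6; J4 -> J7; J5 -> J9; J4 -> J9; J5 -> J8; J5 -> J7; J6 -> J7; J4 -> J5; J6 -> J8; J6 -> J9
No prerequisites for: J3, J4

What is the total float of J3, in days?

3

The longest chain is J4→J5→J6→J7 = 4+3+8+4 = 19; overall finish 19 days.
The longest chain containing J3 totals 16 days.
So J3 can slip 7 − 4 = 3 days.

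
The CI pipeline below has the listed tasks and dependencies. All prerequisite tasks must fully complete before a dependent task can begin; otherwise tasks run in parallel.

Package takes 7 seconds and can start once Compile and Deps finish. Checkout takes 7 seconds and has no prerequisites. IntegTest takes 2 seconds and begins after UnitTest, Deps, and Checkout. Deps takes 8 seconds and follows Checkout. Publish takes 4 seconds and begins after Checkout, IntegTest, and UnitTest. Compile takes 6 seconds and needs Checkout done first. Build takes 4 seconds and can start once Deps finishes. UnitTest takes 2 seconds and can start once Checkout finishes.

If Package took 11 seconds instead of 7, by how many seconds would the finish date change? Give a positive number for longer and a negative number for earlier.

As given, the longest chain is Checkout→Deps→Package = 7+8+7 = 22, so the finish is 22 seconds.
Package lies on that path, so at 11 seconds the path becomes 26 seconds.
The critical path is still Checkout→Deps→Package; finish is now 26 seconds.
Change in finish: 26 − 22 = +4 seconds.

4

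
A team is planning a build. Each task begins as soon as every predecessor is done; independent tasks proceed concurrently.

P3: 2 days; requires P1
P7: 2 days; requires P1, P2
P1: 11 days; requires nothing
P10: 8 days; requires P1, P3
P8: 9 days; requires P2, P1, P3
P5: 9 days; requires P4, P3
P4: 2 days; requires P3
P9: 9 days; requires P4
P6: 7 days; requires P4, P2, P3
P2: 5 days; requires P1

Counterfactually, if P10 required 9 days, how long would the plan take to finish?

25

The binding path is P1→P2→P8 = 11+5+9 = 25; finish at 25 days.
P10 has 4 days of float (longest path through it is 21).
That remains the longest chain; total 25 days.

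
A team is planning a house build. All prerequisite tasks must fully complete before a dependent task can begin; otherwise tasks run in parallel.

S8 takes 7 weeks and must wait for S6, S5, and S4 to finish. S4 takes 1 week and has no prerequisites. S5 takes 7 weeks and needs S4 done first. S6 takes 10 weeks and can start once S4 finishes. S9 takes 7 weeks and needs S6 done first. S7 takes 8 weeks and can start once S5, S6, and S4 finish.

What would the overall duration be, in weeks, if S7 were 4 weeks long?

18

Actual critical path: S4→S6→S7 = 1+10+8 = 19 ⇒ 19 weeks.
Since S7 is critical, the -4 change carries straight to that chain (now 15 weeks).
New critical path: S4→S6→S8 = 1+10+7 = 18 ⇒ 18 weeks.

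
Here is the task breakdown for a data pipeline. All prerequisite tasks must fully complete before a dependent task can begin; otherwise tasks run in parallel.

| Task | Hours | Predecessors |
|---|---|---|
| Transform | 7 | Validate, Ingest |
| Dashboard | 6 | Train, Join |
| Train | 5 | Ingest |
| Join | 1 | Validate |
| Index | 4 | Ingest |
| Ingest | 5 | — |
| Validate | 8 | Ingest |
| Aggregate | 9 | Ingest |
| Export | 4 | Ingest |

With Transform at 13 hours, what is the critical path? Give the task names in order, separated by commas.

Ingest, Validate, Transform

Critical path before the change: Ingest→Validate→Transform = 5+8+7 = 20 giving 20 hours.
Transform is on the critical path; changing it to 13 makes that path 26 hours.
That remains the longest chain; total 26 hours.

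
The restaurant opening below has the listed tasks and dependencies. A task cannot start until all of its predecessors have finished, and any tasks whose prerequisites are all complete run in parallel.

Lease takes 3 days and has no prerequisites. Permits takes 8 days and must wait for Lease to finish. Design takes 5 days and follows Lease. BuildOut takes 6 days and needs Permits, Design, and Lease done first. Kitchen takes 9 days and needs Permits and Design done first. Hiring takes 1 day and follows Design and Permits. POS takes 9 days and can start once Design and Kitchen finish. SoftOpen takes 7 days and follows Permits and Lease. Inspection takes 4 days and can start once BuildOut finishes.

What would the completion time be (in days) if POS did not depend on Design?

29

Before: longest chain Lease→Permits→Kitchen→POS = 3+8+9+9 = 29, finish 29.
Dropping Design→POS doesn't change POS's earliest start (20); another predecessor still binds.
The longest chain is now Lease→Permits→Kitchen→POS = 3+8+9+9 = 29, so the restaurant opening takes 29 days.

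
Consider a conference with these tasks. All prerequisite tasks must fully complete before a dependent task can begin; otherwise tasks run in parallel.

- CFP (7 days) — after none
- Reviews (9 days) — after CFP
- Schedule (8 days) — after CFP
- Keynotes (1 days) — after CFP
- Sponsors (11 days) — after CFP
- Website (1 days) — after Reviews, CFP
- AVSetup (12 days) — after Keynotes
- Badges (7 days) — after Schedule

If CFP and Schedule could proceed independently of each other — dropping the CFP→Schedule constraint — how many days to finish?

With the dependency in place, CFP→Schedule→Badges = 7+8+7 = 22 sets the finish at 22 days.
Without CFP→Schedule, Schedule's earliest start moves from 7 to 0.
After: CFP→Keynotes→AVSetup = 7+1+12 = 20 → 20 days.

20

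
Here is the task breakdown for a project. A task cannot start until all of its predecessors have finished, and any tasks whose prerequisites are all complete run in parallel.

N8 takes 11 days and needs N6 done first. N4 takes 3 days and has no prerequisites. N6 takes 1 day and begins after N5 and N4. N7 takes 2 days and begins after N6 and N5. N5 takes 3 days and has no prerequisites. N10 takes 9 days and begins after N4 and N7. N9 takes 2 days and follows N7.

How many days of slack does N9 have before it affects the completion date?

7

The longest chain is N4→N6→N7→N10 = 3+1+2+9 = 15; overall finish 15 days.
N9 finishes as early as 8 and must finish by 15.
Slack of N9 = 13 − 6 = 7 days.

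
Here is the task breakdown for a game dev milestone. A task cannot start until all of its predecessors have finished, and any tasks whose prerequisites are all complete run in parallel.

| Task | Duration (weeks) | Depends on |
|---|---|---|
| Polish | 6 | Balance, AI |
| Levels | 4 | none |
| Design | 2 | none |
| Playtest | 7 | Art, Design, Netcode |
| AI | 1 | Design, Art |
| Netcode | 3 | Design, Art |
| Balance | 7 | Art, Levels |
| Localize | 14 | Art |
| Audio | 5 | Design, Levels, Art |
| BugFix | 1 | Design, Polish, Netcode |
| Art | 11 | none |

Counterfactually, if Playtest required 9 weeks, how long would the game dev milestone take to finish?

25

Baseline: Art→Balance→Polish→BugFix = 11+7+6+1 = 25 → 25 weeks.
Playtest is off the critical path — its longest chain is 21 weeks, giving 4 of slack.
No other chain overtakes it, so the finish is 25 weeks.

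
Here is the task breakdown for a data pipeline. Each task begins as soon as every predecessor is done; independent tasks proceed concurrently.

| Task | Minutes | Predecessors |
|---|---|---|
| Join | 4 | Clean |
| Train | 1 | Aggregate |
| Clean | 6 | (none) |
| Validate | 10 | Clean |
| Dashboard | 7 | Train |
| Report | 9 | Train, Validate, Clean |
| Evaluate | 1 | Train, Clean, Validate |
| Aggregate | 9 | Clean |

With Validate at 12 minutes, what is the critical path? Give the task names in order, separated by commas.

Baseline: Clean→Validate→Report = 6+10+9 = 25 → 25 minutes.
Validate is on the critical path; changing it to 12 makes that path 27 minutes.
No other chain overtakes it, so the finish is 27 minutes.

Clean, Validate, Report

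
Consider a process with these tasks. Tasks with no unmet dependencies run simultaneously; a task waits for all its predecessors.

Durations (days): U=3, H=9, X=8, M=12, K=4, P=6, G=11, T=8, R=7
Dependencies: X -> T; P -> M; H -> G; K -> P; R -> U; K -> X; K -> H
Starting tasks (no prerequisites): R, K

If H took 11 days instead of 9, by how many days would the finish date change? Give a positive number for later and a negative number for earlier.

2

Critical path before the change: K→H→G = 4+9+11 = 24 giving 24 days.
Since H is critical, the +2 change carries straight to that chain (now 26 days).
The critical path is still K→H→G; finish is now 26 days.
Change in finish: 26 − 24 = +2 days.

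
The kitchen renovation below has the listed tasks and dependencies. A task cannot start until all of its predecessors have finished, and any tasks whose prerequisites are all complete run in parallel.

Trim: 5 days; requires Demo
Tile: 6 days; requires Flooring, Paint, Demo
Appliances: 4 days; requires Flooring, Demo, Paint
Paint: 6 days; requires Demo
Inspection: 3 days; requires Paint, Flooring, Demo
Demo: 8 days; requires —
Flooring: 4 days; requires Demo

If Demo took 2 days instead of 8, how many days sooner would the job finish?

6

As given, the longest chain is Demo→Paint→Tile = 8+6+6 = 20, so the finish is 20 days.
Demo is on the critical path; changing it to 2 makes that path 14 days.
The critical path is still Demo→Paint→Tile; finish is now 14 days.
Change in finish: 14 − 20 = -6 days.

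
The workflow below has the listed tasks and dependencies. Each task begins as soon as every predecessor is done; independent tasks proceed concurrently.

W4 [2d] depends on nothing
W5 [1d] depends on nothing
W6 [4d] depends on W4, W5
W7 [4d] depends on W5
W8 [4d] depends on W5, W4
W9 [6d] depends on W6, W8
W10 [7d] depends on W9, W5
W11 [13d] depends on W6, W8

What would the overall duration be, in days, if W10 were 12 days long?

24

Actual critical path: W4→W6→W9→W10 = 2+4+6+7 = 19 ⇒ 19 days.
Since W10 is critical, the +5 change carries straight to that chain (now 24 days).
No other chain overtakes it, so the finish is 24 days.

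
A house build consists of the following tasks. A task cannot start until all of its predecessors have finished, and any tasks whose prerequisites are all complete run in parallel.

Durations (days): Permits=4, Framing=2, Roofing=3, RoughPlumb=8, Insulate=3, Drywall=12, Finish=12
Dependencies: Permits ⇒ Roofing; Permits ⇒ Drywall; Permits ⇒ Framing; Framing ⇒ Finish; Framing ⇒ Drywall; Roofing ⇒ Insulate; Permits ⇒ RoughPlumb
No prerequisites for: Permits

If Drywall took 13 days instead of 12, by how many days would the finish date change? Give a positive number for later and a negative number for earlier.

1

Critical path before the change: Permits→Framing→Drywall = 4+2+12 = 18 giving 18 days.
Drywall lies on that path, so at 13 days the path becomes 19 days.
That remains the longest chain; total 19 days.
Change in finish: 19 − 18 = +1 days.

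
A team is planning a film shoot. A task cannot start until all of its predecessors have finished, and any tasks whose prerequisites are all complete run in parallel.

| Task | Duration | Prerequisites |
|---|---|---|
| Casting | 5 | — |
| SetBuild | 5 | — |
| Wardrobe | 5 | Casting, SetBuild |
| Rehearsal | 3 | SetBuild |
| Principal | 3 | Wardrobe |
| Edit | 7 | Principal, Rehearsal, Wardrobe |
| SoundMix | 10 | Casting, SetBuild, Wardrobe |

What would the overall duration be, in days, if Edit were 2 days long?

Baseline: Casting→Wardrobe→Principal→Edit = 5+5+3+7 = 20 → 20 days.
Since Edit is critical, the -5 change carries straight to that chain (now 15 days).
The binding chain switches to Casting→Wardrobe→SoundMix = 5+5+10 = 20; finish 20 days.

20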